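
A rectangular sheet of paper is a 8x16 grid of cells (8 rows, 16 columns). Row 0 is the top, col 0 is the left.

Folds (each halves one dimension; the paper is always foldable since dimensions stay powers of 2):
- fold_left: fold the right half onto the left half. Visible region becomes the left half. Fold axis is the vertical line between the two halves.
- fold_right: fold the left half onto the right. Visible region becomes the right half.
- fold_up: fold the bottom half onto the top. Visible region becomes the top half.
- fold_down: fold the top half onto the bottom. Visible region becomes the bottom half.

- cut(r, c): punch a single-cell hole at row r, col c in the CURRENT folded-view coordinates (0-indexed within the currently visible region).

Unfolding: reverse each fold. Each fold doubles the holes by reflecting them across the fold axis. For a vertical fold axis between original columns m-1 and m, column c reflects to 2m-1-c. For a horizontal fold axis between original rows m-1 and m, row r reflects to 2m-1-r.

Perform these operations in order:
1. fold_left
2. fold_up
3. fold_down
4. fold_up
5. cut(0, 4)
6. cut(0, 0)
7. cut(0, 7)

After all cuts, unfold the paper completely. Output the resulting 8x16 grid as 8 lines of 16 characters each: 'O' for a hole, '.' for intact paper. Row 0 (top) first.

Answer: O...O..OO..O...O
O...O..OO..O...O
O...O..OO..O...O
O...O..OO..O...O
O...O..OO..O...O
O...O..OO..O...O
O...O..OO..O...O
O...O..OO..O...O

Derivation:
Op 1 fold_left: fold axis v@8; visible region now rows[0,8) x cols[0,8) = 8x8
Op 2 fold_up: fold axis h@4; visible region now rows[0,4) x cols[0,8) = 4x8
Op 3 fold_down: fold axis h@2; visible region now rows[2,4) x cols[0,8) = 2x8
Op 4 fold_up: fold axis h@3; visible region now rows[2,3) x cols[0,8) = 1x8
Op 5 cut(0, 4): punch at orig (2,4); cuts so far [(2, 4)]; region rows[2,3) x cols[0,8) = 1x8
Op 6 cut(0, 0): punch at orig (2,0); cuts so far [(2, 0), (2, 4)]; region rows[2,3) x cols[0,8) = 1x8
Op 7 cut(0, 7): punch at orig (2,7); cuts so far [(2, 0), (2, 4), (2, 7)]; region rows[2,3) x cols[0,8) = 1x8
Unfold 1 (reflect across h@3): 6 holes -> [(2, 0), (2, 4), (2, 7), (3, 0), (3, 4), (3, 7)]
Unfold 2 (reflect across h@2): 12 holes -> [(0, 0), (0, 4), (0, 7), (1, 0), (1, 4), (1, 7), (2, 0), (2, 4), (2, 7), (3, 0), (3, 4), (3, 7)]
Unfold 3 (reflect across h@4): 24 holes -> [(0, 0), (0, 4), (0, 7), (1, 0), (1, 4), (1, 7), (2, 0), (2, 4), (2, 7), (3, 0), (3, 4), (3, 7), (4, 0), (4, 4), (4, 7), (5, 0), (5, 4), (5, 7), (6, 0), (6, 4), (6, 7), (7, 0), (7, 4), (7, 7)]
Unfold 4 (reflect across v@8): 48 holes -> [(0, 0), (0, 4), (0, 7), (0, 8), (0, 11), (0, 15), (1, 0), (1, 4), (1, 7), (1, 8), (1, 11), (1, 15), (2, 0), (2, 4), (2, 7), (2, 8), (2, 11), (2, 15), (3, 0), (3, 4), (3, 7), (3, 8), (3, 11), (3, 15), (4, 0), (4, 4), (4, 7), (4, 8), (4, 11), (4, 15), (5, 0), (5, 4), (5, 7), (5, 8), (5, 11), (5, 15), (6, 0), (6, 4), (6, 7), (6, 8), (6, 11), (6, 15), (7, 0), (7, 4), (7, 7), (7, 8), (7, 11), (7, 15)]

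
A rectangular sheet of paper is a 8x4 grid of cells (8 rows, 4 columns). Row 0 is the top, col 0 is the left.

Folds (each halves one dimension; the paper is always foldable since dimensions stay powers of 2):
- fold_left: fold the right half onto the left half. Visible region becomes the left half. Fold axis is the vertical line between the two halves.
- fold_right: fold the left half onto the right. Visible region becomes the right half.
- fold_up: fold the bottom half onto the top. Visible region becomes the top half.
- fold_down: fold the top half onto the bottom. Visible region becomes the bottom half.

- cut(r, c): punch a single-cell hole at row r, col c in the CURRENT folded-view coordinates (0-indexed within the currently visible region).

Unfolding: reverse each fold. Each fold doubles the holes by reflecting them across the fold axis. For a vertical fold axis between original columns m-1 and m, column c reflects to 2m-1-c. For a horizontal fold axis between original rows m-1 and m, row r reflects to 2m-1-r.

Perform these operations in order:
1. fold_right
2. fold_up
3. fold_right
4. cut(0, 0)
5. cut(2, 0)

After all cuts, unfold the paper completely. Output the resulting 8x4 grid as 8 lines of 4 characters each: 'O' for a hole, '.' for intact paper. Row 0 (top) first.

Answer: OOOO
....
OOOO
....
....
OOOO
....
OOOO

Derivation:
Op 1 fold_right: fold axis v@2; visible region now rows[0,8) x cols[2,4) = 8x2
Op 2 fold_up: fold axis h@4; visible region now rows[0,4) x cols[2,4) = 4x2
Op 3 fold_right: fold axis v@3; visible region now rows[0,4) x cols[3,4) = 4x1
Op 4 cut(0, 0): punch at orig (0,3); cuts so far [(0, 3)]; region rows[0,4) x cols[3,4) = 4x1
Op 5 cut(2, 0): punch at orig (2,3); cuts so far [(0, 3), (2, 3)]; region rows[0,4) x cols[3,4) = 4x1
Unfold 1 (reflect across v@3): 4 holes -> [(0, 2), (0, 3), (2, 2), (2, 3)]
Unfold 2 (reflect across h@4): 8 holes -> [(0, 2), (0, 3), (2, 2), (2, 3), (5, 2), (5, 3), (7, 2), (7, 3)]
Unfold 3 (reflect across v@2): 16 holes -> [(0, 0), (0, 1), (0, 2), (0, 3), (2, 0), (2, 1), (2, 2), (2, 3), (5, 0), (5, 1), (5, 2), (5, 3), (7, 0), (7, 1), (7, 2), (7, 3)]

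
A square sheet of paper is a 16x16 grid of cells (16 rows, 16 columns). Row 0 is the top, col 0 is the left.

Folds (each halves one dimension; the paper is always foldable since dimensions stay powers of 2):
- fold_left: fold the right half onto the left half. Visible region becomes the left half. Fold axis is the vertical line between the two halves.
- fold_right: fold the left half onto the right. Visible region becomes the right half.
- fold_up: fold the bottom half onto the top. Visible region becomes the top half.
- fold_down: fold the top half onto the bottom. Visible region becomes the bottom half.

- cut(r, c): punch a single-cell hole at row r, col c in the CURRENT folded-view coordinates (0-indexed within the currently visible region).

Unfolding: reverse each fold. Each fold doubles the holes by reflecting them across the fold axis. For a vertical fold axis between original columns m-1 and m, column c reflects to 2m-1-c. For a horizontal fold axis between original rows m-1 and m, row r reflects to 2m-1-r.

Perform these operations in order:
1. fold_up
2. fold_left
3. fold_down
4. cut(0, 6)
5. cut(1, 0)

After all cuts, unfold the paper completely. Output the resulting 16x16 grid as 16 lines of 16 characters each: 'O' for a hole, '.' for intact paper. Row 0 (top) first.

Answer: ................
................
O..............O
......O..O......
......O..O......
O..............O
................
................
................
................
O..............O
......O..O......
......O..O......
O..............O
................
................

Derivation:
Op 1 fold_up: fold axis h@8; visible region now rows[0,8) x cols[0,16) = 8x16
Op 2 fold_left: fold axis v@8; visible region now rows[0,8) x cols[0,8) = 8x8
Op 3 fold_down: fold axis h@4; visible region now rows[4,8) x cols[0,8) = 4x8
Op 4 cut(0, 6): punch at orig (4,6); cuts so far [(4, 6)]; region rows[4,8) x cols[0,8) = 4x8
Op 5 cut(1, 0): punch at orig (5,0); cuts so far [(4, 6), (5, 0)]; region rows[4,8) x cols[0,8) = 4x8
Unfold 1 (reflect across h@4): 4 holes -> [(2, 0), (3, 6), (4, 6), (5, 0)]
Unfold 2 (reflect across v@8): 8 holes -> [(2, 0), (2, 15), (3, 6), (3, 9), (4, 6), (4, 9), (5, 0), (5, 15)]
Unfold 3 (reflect across h@8): 16 holes -> [(2, 0), (2, 15), (3, 6), (3, 9), (4, 6), (4, 9), (5, 0), (5, 15), (10, 0), (10, 15), (11, 6), (11, 9), (12, 6), (12, 9), (13, 0), (13, 15)]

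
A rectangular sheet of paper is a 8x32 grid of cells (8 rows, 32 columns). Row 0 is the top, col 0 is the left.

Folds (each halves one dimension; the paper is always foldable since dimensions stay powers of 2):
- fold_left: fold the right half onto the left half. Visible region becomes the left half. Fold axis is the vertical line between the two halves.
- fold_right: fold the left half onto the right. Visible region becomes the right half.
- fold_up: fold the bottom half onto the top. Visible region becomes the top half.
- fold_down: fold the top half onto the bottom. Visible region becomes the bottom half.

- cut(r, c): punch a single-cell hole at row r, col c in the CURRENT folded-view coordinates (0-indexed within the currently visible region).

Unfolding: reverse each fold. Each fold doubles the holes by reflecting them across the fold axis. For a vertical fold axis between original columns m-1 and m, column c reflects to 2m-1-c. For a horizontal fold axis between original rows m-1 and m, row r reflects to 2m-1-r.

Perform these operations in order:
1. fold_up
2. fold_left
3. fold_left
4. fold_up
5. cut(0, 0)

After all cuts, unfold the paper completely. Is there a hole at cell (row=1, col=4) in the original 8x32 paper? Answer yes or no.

Op 1 fold_up: fold axis h@4; visible region now rows[0,4) x cols[0,32) = 4x32
Op 2 fold_left: fold axis v@16; visible region now rows[0,4) x cols[0,16) = 4x16
Op 3 fold_left: fold axis v@8; visible region now rows[0,4) x cols[0,8) = 4x8
Op 4 fold_up: fold axis h@2; visible region now rows[0,2) x cols[0,8) = 2x8
Op 5 cut(0, 0): punch at orig (0,0); cuts so far [(0, 0)]; region rows[0,2) x cols[0,8) = 2x8
Unfold 1 (reflect across h@2): 2 holes -> [(0, 0), (3, 0)]
Unfold 2 (reflect across v@8): 4 holes -> [(0, 0), (0, 15), (3, 0), (3, 15)]
Unfold 3 (reflect across v@16): 8 holes -> [(0, 0), (0, 15), (0, 16), (0, 31), (3, 0), (3, 15), (3, 16), (3, 31)]
Unfold 4 (reflect across h@4): 16 holes -> [(0, 0), (0, 15), (0, 16), (0, 31), (3, 0), (3, 15), (3, 16), (3, 31), (4, 0), (4, 15), (4, 16), (4, 31), (7, 0), (7, 15), (7, 16), (7, 31)]
Holes: [(0, 0), (0, 15), (0, 16), (0, 31), (3, 0), (3, 15), (3, 16), (3, 31), (4, 0), (4, 15), (4, 16), (4, 31), (7, 0), (7, 15), (7, 16), (7, 31)]

Answer: no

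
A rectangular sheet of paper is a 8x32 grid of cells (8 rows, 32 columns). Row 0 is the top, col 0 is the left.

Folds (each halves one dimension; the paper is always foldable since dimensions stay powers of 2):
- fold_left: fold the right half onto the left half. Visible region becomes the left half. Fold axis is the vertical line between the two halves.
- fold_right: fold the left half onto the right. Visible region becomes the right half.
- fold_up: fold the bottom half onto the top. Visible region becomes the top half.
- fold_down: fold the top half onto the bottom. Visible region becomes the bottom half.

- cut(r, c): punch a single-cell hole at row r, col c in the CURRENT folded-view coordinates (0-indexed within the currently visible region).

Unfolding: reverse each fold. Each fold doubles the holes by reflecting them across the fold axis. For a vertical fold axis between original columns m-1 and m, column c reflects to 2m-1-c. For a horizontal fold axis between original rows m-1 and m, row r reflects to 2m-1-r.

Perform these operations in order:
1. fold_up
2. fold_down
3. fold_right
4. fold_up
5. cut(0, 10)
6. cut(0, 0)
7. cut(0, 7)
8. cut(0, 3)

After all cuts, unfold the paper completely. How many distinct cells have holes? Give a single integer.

Answer: 64

Derivation:
Op 1 fold_up: fold axis h@4; visible region now rows[0,4) x cols[0,32) = 4x32
Op 2 fold_down: fold axis h@2; visible region now rows[2,4) x cols[0,32) = 2x32
Op 3 fold_right: fold axis v@16; visible region now rows[2,4) x cols[16,32) = 2x16
Op 4 fold_up: fold axis h@3; visible region now rows[2,3) x cols[16,32) = 1x16
Op 5 cut(0, 10): punch at orig (2,26); cuts so far [(2, 26)]; region rows[2,3) x cols[16,32) = 1x16
Op 6 cut(0, 0): punch at orig (2,16); cuts so far [(2, 16), (2, 26)]; region rows[2,3) x cols[16,32) = 1x16
Op 7 cut(0, 7): punch at orig (2,23); cuts so far [(2, 16), (2, 23), (2, 26)]; region rows[2,3) x cols[16,32) = 1x16
Op 8 cut(0, 3): punch at orig (2,19); cuts so far [(2, 16), (2, 19), (2, 23), (2, 26)]; region rows[2,3) x cols[16,32) = 1x16
Unfold 1 (reflect across h@3): 8 holes -> [(2, 16), (2, 19), (2, 23), (2, 26), (3, 16), (3, 19), (3, 23), (3, 26)]
Unfold 2 (reflect across v@16): 16 holes -> [(2, 5), (2, 8), (2, 12), (2, 15), (2, 16), (2, 19), (2, 23), (2, 26), (3, 5), (3, 8), (3, 12), (3, 15), (3, 16), (3, 19), (3, 23), (3, 26)]
Unfold 3 (reflect across h@2): 32 holes -> [(0, 5), (0, 8), (0, 12), (0, 15), (0, 16), (0, 19), (0, 23), (0, 26), (1, 5), (1, 8), (1, 12), (1, 15), (1, 16), (1, 19), (1, 23), (1, 26), (2, 5), (2, 8), (2, 12), (2, 15), (2, 16), (2, 19), (2, 23), (2, 26), (3, 5), (3, 8), (3, 12), (3, 15), (3, 16), (3, 19), (3, 23), (3, 26)]
Unfold 4 (reflect across h@4): 64 holes -> [(0, 5), (0, 8), (0, 12), (0, 15), (0, 16), (0, 19), (0, 23), (0, 26), (1, 5), (1, 8), (1, 12), (1, 15), (1, 16), (1, 19), (1, 23), (1, 26), (2, 5), (2, 8), (2, 12), (2, 15), (2, 16), (2, 19), (2, 23), (2, 26), (3, 5), (3, 8), (3, 12), (3, 15), (3, 16), (3, 19), (3, 23), (3, 26), (4, 5), (4, 8), (4, 12), (4, 15), (4, 16), (4, 19), (4, 23), (4, 26), (5, 5), (5, 8), (5, 12), (5, 15), (5, 16), (5, 19), (5, 23), (5, 26), (6, 5), (6, 8), (6, 12), (6, 15), (6, 16), (6, 19), (6, 23), (6, 26), (7, 5), (7, 8), (7, 12), (7, 15), (7, 16), (7, 19), (7, 23), (7, 26)]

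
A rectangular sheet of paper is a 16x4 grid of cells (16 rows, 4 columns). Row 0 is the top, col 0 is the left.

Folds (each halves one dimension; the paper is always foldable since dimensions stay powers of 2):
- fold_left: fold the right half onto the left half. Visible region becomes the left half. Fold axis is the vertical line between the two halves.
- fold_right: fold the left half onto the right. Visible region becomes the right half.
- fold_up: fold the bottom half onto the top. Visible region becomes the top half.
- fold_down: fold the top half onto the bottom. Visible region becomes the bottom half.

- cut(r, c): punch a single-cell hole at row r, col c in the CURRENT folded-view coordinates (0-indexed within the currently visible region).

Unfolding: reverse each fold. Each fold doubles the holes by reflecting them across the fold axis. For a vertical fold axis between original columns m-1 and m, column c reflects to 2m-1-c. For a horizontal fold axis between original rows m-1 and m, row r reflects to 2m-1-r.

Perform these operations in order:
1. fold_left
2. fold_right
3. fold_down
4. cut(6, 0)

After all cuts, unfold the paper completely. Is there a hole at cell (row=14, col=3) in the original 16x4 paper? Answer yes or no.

Answer: yes

Derivation:
Op 1 fold_left: fold axis v@2; visible region now rows[0,16) x cols[0,2) = 16x2
Op 2 fold_right: fold axis v@1; visible region now rows[0,16) x cols[1,2) = 16x1
Op 3 fold_down: fold axis h@8; visible region now rows[8,16) x cols[1,2) = 8x1
Op 4 cut(6, 0): punch at orig (14,1); cuts so far [(14, 1)]; region rows[8,16) x cols[1,2) = 8x1
Unfold 1 (reflect across h@8): 2 holes -> [(1, 1), (14, 1)]
Unfold 2 (reflect across v@1): 4 holes -> [(1, 0), (1, 1), (14, 0), (14, 1)]
Unfold 3 (reflect across v@2): 8 holes -> [(1, 0), (1, 1), (1, 2), (1, 3), (14, 0), (14, 1), (14, 2), (14, 3)]
Holes: [(1, 0), (1, 1), (1, 2), (1, 3), (14, 0), (14, 1), (14, 2), (14, 3)]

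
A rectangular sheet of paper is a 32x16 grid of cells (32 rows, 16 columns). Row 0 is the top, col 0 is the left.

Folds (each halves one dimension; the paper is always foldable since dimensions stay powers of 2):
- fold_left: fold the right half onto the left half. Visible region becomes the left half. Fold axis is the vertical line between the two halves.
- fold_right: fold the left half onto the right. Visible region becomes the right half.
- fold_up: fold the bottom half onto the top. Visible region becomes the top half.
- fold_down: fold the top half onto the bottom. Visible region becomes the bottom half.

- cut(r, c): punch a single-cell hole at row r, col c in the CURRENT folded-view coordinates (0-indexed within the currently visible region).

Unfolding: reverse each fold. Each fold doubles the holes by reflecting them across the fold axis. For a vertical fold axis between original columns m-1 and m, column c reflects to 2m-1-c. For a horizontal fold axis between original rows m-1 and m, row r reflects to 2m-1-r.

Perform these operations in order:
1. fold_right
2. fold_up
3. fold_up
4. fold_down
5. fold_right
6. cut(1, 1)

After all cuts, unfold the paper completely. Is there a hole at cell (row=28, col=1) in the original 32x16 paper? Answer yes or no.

Op 1 fold_right: fold axis v@8; visible region now rows[0,32) x cols[8,16) = 32x8
Op 2 fold_up: fold axis h@16; visible region now rows[0,16) x cols[8,16) = 16x8
Op 3 fold_up: fold axis h@8; visible region now rows[0,8) x cols[8,16) = 8x8
Op 4 fold_down: fold axis h@4; visible region now rows[4,8) x cols[8,16) = 4x8
Op 5 fold_right: fold axis v@12; visible region now rows[4,8) x cols[12,16) = 4x4
Op 6 cut(1, 1): punch at orig (5,13); cuts so far [(5, 13)]; region rows[4,8) x cols[12,16) = 4x4
Unfold 1 (reflect across v@12): 2 holes -> [(5, 10), (5, 13)]
Unfold 2 (reflect across h@4): 4 holes -> [(2, 10), (2, 13), (5, 10), (5, 13)]
Unfold 3 (reflect across h@8): 8 holes -> [(2, 10), (2, 13), (5, 10), (5, 13), (10, 10), (10, 13), (13, 10), (13, 13)]
Unfold 4 (reflect across h@16): 16 holes -> [(2, 10), (2, 13), (5, 10), (5, 13), (10, 10), (10, 13), (13, 10), (13, 13), (18, 10), (18, 13), (21, 10), (21, 13), (26, 10), (26, 13), (29, 10), (29, 13)]
Unfold 5 (reflect across v@8): 32 holes -> [(2, 2), (2, 5), (2, 10), (2, 13), (5, 2), (5, 5), (5, 10), (5, 13), (10, 2), (10, 5), (10, 10), (10, 13), (13, 2), (13, 5), (13, 10), (13, 13), (18, 2), (18, 5), (18, 10), (18, 13), (21, 2), (21, 5), (21, 10), (21, 13), (26, 2), (26, 5), (26, 10), (26, 13), (29, 2), (29, 5), (29, 10), (29, 13)]
Holes: [(2, 2), (2, 5), (2, 10), (2, 13), (5, 2), (5, 5), (5, 10), (5, 13), (10, 2), (10, 5), (10, 10), (10, 13), (13, 2), (13, 5), (13, 10), (13, 13), (18, 2), (18, 5), (18, 10), (18, 13), (21, 2), (21, 5), (21, 10), (21, 13), (26, 2), (26, 5), (26, 10), (26, 13), (29, 2), (29, 5), (29, 10), (29, 13)]

Answer: no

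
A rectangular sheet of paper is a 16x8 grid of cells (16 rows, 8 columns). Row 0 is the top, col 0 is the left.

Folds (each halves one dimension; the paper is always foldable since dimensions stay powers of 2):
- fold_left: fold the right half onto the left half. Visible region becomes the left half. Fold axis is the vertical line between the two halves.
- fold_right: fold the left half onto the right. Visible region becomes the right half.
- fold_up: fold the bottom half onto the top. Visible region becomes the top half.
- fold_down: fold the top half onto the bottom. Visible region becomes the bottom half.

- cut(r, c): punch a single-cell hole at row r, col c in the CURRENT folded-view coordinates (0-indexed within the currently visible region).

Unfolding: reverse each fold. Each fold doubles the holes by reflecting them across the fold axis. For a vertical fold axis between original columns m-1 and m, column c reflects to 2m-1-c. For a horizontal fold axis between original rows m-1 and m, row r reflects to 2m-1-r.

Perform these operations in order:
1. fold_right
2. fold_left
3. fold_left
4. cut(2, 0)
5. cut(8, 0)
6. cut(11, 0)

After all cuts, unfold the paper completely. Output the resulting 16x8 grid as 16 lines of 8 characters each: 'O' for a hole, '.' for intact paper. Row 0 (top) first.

Answer: ........
........
OOOOOOOO
........
........
........
........
........
OOOOOOOO
........
........
OOOOOOOO
........
........
........
........

Derivation:
Op 1 fold_right: fold axis v@4; visible region now rows[0,16) x cols[4,8) = 16x4
Op 2 fold_left: fold axis v@6; visible region now rows[0,16) x cols[4,6) = 16x2
Op 3 fold_left: fold axis v@5; visible region now rows[0,16) x cols[4,5) = 16x1
Op 4 cut(2, 0): punch at orig (2,4); cuts so far [(2, 4)]; region rows[0,16) x cols[4,5) = 16x1
Op 5 cut(8, 0): punch at orig (8,4); cuts so far [(2, 4), (8, 4)]; region rows[0,16) x cols[4,5) = 16x1
Op 6 cut(11, 0): punch at orig (11,4); cuts so far [(2, 4), (8, 4), (11, 4)]; region rows[0,16) x cols[4,5) = 16x1
Unfold 1 (reflect across v@5): 6 holes -> [(2, 4), (2, 5), (8, 4), (8, 5), (11, 4), (11, 5)]
Unfold 2 (reflect across v@6): 12 holes -> [(2, 4), (2, 5), (2, 6), (2, 7), (8, 4), (8, 5), (8, 6), (8, 7), (11, 4), (11, 5), (11, 6), (11, 7)]
Unfold 3 (reflect across v@4): 24 holes -> [(2, 0), (2, 1), (2, 2), (2, 3), (2, 4), (2, 5), (2, 6), (2, 7), (8, 0), (8, 1), (8, 2), (8, 3), (8, 4), (8, 5), (8, 6), (8, 7), (11, 0), (11, 1), (11, 2), (11, 3), (11, 4), (11, 5), (11, 6), (11, 7)]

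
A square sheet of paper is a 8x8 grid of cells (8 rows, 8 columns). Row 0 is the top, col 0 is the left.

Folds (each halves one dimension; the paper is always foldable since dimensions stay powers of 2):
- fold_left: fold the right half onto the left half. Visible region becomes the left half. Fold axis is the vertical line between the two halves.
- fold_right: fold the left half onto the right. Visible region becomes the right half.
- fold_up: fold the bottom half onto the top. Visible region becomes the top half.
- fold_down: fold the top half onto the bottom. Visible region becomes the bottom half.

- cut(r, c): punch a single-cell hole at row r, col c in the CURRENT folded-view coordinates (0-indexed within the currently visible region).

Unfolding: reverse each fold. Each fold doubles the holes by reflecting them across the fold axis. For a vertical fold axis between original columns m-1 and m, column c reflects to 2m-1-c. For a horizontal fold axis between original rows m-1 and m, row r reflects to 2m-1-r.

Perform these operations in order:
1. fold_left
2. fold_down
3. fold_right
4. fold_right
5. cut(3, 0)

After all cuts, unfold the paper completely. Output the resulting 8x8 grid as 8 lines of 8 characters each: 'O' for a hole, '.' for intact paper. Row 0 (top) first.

Op 1 fold_left: fold axis v@4; visible region now rows[0,8) x cols[0,4) = 8x4
Op 2 fold_down: fold axis h@4; visible region now rows[4,8) x cols[0,4) = 4x4
Op 3 fold_right: fold axis v@2; visible region now rows[4,8) x cols[2,4) = 4x2
Op 4 fold_right: fold axis v@3; visible region now rows[4,8) x cols[3,4) = 4x1
Op 5 cut(3, 0): punch at orig (7,3); cuts so far [(7, 3)]; region rows[4,8) x cols[3,4) = 4x1
Unfold 1 (reflect across v@3): 2 holes -> [(7, 2), (7, 3)]
Unfold 2 (reflect across v@2): 4 holes -> [(7, 0), (7, 1), (7, 2), (7, 3)]
Unfold 3 (reflect across h@4): 8 holes -> [(0, 0), (0, 1), (0, 2), (0, 3), (7, 0), (7, 1), (7, 2), (7, 3)]
Unfold 4 (reflect across v@4): 16 holes -> [(0, 0), (0, 1), (0, 2), (0, 3), (0, 4), (0, 5), (0, 6), (0, 7), (7, 0), (7, 1), (7, 2), (7, 3), (7, 4), (7, 5), (7, 6), (7, 7)]

Answer: OOOOOOOO
........
........
........
........
........
........
OOOOOOOO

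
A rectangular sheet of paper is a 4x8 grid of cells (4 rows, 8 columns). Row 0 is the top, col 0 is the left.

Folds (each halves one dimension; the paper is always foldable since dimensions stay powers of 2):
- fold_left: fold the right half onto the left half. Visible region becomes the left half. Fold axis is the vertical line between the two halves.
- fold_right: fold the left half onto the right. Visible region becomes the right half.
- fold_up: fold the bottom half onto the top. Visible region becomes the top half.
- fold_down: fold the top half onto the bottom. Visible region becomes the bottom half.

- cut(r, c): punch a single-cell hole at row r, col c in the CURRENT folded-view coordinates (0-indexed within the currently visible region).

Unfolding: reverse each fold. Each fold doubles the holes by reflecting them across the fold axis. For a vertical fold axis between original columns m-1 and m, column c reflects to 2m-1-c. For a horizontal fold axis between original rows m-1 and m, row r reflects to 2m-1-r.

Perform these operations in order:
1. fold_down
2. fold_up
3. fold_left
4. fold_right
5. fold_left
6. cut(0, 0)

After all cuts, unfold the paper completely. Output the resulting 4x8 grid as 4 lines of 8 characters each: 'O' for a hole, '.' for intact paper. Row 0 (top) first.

Op 1 fold_down: fold axis h@2; visible region now rows[2,4) x cols[0,8) = 2x8
Op 2 fold_up: fold axis h@3; visible region now rows[2,3) x cols[0,8) = 1x8
Op 3 fold_left: fold axis v@4; visible region now rows[2,3) x cols[0,4) = 1x4
Op 4 fold_right: fold axis v@2; visible region now rows[2,3) x cols[2,4) = 1x2
Op 5 fold_left: fold axis v@3; visible region now rows[2,3) x cols[2,3) = 1x1
Op 6 cut(0, 0): punch at orig (2,2); cuts so far [(2, 2)]; region rows[2,3) x cols[2,3) = 1x1
Unfold 1 (reflect across v@3): 2 holes -> [(2, 2), (2, 3)]
Unfold 2 (reflect across v@2): 4 holes -> [(2, 0), (2, 1), (2, 2), (2, 3)]
Unfold 3 (reflect across v@4): 8 holes -> [(2, 0), (2, 1), (2, 2), (2, 3), (2, 4), (2, 5), (2, 6), (2, 7)]
Unfold 4 (reflect across h@3): 16 holes -> [(2, 0), (2, 1), (2, 2), (2, 3), (2, 4), (2, 5), (2, 6), (2, 7), (3, 0), (3, 1), (3, 2), (3, 3), (3, 4), (3, 5), (3, 6), (3, 7)]
Unfold 5 (reflect across h@2): 32 holes -> [(0, 0), (0, 1), (0, 2), (0, 3), (0, 4), (0, 5), (0, 6), (0, 7), (1, 0), (1, 1), (1, 2), (1, 3), (1, 4), (1, 5), (1, 6), (1, 7), (2, 0), (2, 1), (2, 2), (2, 3), (2, 4), (2, 5), (2, 6), (2, 7), (3, 0), (3, 1), (3, 2), (3, 3), (3, 4), (3, 5), (3, 6), (3, 7)]

Answer: OOOOOOOO
OOOOOOOO
OOOOOOOO
OOOOOOOO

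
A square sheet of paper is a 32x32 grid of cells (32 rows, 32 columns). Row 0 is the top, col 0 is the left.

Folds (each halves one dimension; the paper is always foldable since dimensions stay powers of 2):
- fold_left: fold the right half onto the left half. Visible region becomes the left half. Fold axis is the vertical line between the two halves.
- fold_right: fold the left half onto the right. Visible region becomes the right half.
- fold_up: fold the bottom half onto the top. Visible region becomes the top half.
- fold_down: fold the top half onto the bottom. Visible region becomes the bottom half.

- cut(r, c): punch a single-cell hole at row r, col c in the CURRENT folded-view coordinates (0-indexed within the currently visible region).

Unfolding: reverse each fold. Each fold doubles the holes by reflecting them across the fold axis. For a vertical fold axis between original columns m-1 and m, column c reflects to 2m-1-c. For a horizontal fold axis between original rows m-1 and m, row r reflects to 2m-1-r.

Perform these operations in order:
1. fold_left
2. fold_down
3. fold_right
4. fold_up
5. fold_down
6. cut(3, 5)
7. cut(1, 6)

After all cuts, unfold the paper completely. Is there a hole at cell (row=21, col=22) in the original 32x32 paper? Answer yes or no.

Op 1 fold_left: fold axis v@16; visible region now rows[0,32) x cols[0,16) = 32x16
Op 2 fold_down: fold axis h@16; visible region now rows[16,32) x cols[0,16) = 16x16
Op 3 fold_right: fold axis v@8; visible region now rows[16,32) x cols[8,16) = 16x8
Op 4 fold_up: fold axis h@24; visible region now rows[16,24) x cols[8,16) = 8x8
Op 5 fold_down: fold axis h@20; visible region now rows[20,24) x cols[8,16) = 4x8
Op 6 cut(3, 5): punch at orig (23,13); cuts so far [(23, 13)]; region rows[20,24) x cols[8,16) = 4x8
Op 7 cut(1, 6): punch at orig (21,14); cuts so far [(21, 14), (23, 13)]; region rows[20,24) x cols[8,16) = 4x8
Unfold 1 (reflect across h@20): 4 holes -> [(16, 13), (18, 14), (21, 14), (23, 13)]
Unfold 2 (reflect across h@24): 8 holes -> [(16, 13), (18, 14), (21, 14), (23, 13), (24, 13), (26, 14), (29, 14), (31, 13)]
Unfold 3 (reflect across v@8): 16 holes -> [(16, 2), (16, 13), (18, 1), (18, 14), (21, 1), (21, 14), (23, 2), (23, 13), (24, 2), (24, 13), (26, 1), (26, 14), (29, 1), (29, 14), (31, 2), (31, 13)]
Unfold 4 (reflect across h@16): 32 holes -> [(0, 2), (0, 13), (2, 1), (2, 14), (5, 1), (5, 14), (7, 2), (7, 13), (8, 2), (8, 13), (10, 1), (10, 14), (13, 1), (13, 14), (15, 2), (15, 13), (16, 2), (16, 13), (18, 1), (18, 14), (21, 1), (21, 14), (23, 2), (23, 13), (24, 2), (24, 13), (26, 1), (26, 14), (29, 1), (29, 14), (31, 2), (31, 13)]
Unfold 5 (reflect across v@16): 64 holes -> [(0, 2), (0, 13), (0, 18), (0, 29), (2, 1), (2, 14), (2, 17), (2, 30), (5, 1), (5, 14), (5, 17), (5, 30), (7, 2), (7, 13), (7, 18), (7, 29), (8, 2), (8, 13), (8, 18), (8, 29), (10, 1), (10, 14), (10, 17), (10, 30), (13, 1), (13, 14), (13, 17), (13, 30), (15, 2), (15, 13), (15, 18), (15, 29), (16, 2), (16, 13), (16, 18), (16, 29), (18, 1), (18, 14), (18, 17), (18, 30), (21, 1), (21, 14), (21, 17), (21, 30), (23, 2), (23, 13), (23, 18), (23, 29), (24, 2), (24, 13), (24, 18), (24, 29), (26, 1), (26, 14), (26, 17), (26, 30), (29, 1), (29, 14), (29, 17), (29, 30), (31, 2), (31, 13), (31, 18), (31, 29)]
Holes: [(0, 2), (0, 13), (0, 18), (0, 29), (2, 1), (2, 14), (2, 17), (2, 30), (5, 1), (5, 14), (5, 17), (5, 30), (7, 2), (7, 13), (7, 18), (7, 29), (8, 2), (8, 13), (8, 18), (8, 29), (10, 1), (10, 14), (10, 17), (10, 30), (13, 1), (13, 14), (13, 17), (13, 30), (15, 2), (15, 13), (15, 18), (15, 29), (16, 2), (16, 13), (16, 18), (16, 29), (18, 1), (18, 14), (18, 17), (18, 30), (21, 1), (21, 14), (21, 17), (21, 30), (23, 2), (23, 13), (23, 18), (23, 29), (24, 2), (24, 13), (24, 18), (24, 29), (26, 1), (26, 14), (26, 17), (26, 30), (29, 1), (29, 14), (29, 17), (29, 30), (31, 2), (31, 13), (31, 18), (31, 29)]

Answer: no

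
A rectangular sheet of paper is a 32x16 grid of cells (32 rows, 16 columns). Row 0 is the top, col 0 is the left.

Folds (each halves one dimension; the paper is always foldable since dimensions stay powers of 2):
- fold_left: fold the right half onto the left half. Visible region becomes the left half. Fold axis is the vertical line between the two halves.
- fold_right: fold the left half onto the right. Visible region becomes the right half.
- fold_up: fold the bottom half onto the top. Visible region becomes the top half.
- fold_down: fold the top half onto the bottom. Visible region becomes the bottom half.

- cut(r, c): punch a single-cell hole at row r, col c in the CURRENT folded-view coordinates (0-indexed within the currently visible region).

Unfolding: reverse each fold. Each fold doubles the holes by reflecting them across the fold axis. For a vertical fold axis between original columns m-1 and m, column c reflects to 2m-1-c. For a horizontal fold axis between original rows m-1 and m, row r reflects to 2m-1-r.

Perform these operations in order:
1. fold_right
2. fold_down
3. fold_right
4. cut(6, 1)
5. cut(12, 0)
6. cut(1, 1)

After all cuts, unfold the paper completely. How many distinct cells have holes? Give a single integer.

Answer: 24

Derivation:
Op 1 fold_right: fold axis v@8; visible region now rows[0,32) x cols[8,16) = 32x8
Op 2 fold_down: fold axis h@16; visible region now rows[16,32) x cols[8,16) = 16x8
Op 3 fold_right: fold axis v@12; visible region now rows[16,32) x cols[12,16) = 16x4
Op 4 cut(6, 1): punch at orig (22,13); cuts so far [(22, 13)]; region rows[16,32) x cols[12,16) = 16x4
Op 5 cut(12, 0): punch at orig (28,12); cuts so far [(22, 13), (28, 12)]; region rows[16,32) x cols[12,16) = 16x4
Op 6 cut(1, 1): punch at orig (17,13); cuts so far [(17, 13), (22, 13), (28, 12)]; region rows[16,32) x cols[12,16) = 16x4
Unfold 1 (reflect across v@12): 6 holes -> [(17, 10), (17, 13), (22, 10), (22, 13), (28, 11), (28, 12)]
Unfold 2 (reflect across h@16): 12 holes -> [(3, 11), (3, 12), (9, 10), (9, 13), (14, 10), (14, 13), (17, 10), (17, 13), (22, 10), (22, 13), (28, 11), (28, 12)]
Unfold 3 (reflect across v@8): 24 holes -> [(3, 3), (3, 4), (3, 11), (3, 12), (9, 2), (9, 5), (9, 10), (9, 13), (14, 2), (14, 5), (14, 10), (14, 13), (17, 2), (17, 5), (17, 10), (17, 13), (22, 2), (22, 5), (22, 10), (22, 13), (28, 3), (28, 4), (28, 11), (28, 12)]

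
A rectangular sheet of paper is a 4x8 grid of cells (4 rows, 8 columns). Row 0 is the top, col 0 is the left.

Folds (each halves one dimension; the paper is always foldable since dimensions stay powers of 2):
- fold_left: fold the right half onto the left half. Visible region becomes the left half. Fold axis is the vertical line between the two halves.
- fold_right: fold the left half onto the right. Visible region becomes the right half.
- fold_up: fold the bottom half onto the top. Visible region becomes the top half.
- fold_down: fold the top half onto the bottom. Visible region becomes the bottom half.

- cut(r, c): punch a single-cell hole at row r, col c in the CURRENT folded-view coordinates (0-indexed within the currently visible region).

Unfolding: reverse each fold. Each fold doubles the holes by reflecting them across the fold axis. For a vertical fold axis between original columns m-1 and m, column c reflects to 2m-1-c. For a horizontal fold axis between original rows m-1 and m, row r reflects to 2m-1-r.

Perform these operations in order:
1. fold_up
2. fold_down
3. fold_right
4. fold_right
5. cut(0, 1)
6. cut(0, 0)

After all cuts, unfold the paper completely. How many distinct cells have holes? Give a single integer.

Answer: 32

Derivation:
Op 1 fold_up: fold axis h@2; visible region now rows[0,2) x cols[0,8) = 2x8
Op 2 fold_down: fold axis h@1; visible region now rows[1,2) x cols[0,8) = 1x8
Op 3 fold_right: fold axis v@4; visible region now rows[1,2) x cols[4,8) = 1x4
Op 4 fold_right: fold axis v@6; visible region now rows[1,2) x cols[6,8) = 1x2
Op 5 cut(0, 1): punch at orig (1,7); cuts so far [(1, 7)]; region rows[1,2) x cols[6,8) = 1x2
Op 6 cut(0, 0): punch at orig (1,6); cuts so far [(1, 6), (1, 7)]; region rows[1,2) x cols[6,8) = 1x2
Unfold 1 (reflect across v@6): 4 holes -> [(1, 4), (1, 5), (1, 6), (1, 7)]
Unfold 2 (reflect across v@4): 8 holes -> [(1, 0), (1, 1), (1, 2), (1, 3), (1, 4), (1, 5), (1, 6), (1, 7)]
Unfold 3 (reflect across h@1): 16 holes -> [(0, 0), (0, 1), (0, 2), (0, 3), (0, 4), (0, 5), (0, 6), (0, 7), (1, 0), (1, 1), (1, 2), (1, 3), (1, 4), (1, 5), (1, 6), (1, 7)]
Unfold 4 (reflect across h@2): 32 holes -> [(0, 0), (0, 1), (0, 2), (0, 3), (0, 4), (0, 5), (0, 6), (0, 7), (1, 0), (1, 1), (1, 2), (1, 3), (1, 4), (1, 5), (1, 6), (1, 7), (2, 0), (2, 1), (2, 2), (2, 3), (2, 4), (2, 5), (2, 6), (2, 7), (3, 0), (3, 1), (3, 2), (3, 3), (3, 4), (3, 5), (3, 6), (3, 7)]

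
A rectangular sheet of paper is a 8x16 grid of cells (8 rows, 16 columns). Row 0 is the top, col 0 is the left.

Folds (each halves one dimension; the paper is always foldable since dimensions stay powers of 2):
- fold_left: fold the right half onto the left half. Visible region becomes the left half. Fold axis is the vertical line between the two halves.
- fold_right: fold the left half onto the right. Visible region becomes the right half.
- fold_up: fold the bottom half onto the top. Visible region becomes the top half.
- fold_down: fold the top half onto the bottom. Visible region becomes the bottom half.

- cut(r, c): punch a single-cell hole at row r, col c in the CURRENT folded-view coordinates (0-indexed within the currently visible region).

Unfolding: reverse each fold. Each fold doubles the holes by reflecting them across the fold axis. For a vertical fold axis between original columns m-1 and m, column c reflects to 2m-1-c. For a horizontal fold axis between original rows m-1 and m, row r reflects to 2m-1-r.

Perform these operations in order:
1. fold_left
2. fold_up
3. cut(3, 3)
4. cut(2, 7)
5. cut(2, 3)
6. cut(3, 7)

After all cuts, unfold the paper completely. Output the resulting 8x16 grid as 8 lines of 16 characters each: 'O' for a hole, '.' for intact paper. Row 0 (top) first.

Answer: ................
................
...O...OO...O...
...O...OO...O...
...O...OO...O...
...O...OO...O...
................
................

Derivation:
Op 1 fold_left: fold axis v@8; visible region now rows[0,8) x cols[0,8) = 8x8
Op 2 fold_up: fold axis h@4; visible region now rows[0,4) x cols[0,8) = 4x8
Op 3 cut(3, 3): punch at orig (3,3); cuts so far [(3, 3)]; region rows[0,4) x cols[0,8) = 4x8
Op 4 cut(2, 7): punch at orig (2,7); cuts so far [(2, 7), (3, 3)]; region rows[0,4) x cols[0,8) = 4x8
Op 5 cut(2, 3): punch at orig (2,3); cuts so far [(2, 3), (2, 7), (3, 3)]; region rows[0,4) x cols[0,8) = 4x8
Op 6 cut(3, 7): punch at orig (3,7); cuts so far [(2, 3), (2, 7), (3, 3), (3, 7)]; region rows[0,4) x cols[0,8) = 4x8
Unfold 1 (reflect across h@4): 8 holes -> [(2, 3), (2, 7), (3, 3), (3, 7), (4, 3), (4, 7), (5, 3), (5, 7)]
Unfold 2 (reflect across v@8): 16 holes -> [(2, 3), (2, 7), (2, 8), (2, 12), (3, 3), (3, 7), (3, 8), (3, 12), (4, 3), (4, 7), (4, 8), (4, 12), (5, 3), (5, 7), (5, 8), (5, 12)]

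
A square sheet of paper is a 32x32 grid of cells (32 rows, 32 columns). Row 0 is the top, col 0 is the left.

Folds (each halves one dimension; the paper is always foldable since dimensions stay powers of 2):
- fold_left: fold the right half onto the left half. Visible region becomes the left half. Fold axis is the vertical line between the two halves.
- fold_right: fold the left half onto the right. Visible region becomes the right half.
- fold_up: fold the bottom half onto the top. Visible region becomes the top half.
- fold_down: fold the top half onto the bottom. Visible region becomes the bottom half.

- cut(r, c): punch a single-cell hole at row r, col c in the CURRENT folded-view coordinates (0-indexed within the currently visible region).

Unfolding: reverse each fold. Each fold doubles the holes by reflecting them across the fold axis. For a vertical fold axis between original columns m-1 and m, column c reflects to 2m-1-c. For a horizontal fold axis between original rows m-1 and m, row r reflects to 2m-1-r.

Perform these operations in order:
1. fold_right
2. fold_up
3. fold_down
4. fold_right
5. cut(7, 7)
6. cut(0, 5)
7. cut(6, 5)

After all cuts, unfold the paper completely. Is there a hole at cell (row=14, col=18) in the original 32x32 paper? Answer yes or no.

Op 1 fold_right: fold axis v@16; visible region now rows[0,32) x cols[16,32) = 32x16
Op 2 fold_up: fold axis h@16; visible region now rows[0,16) x cols[16,32) = 16x16
Op 3 fold_down: fold axis h@8; visible region now rows[8,16) x cols[16,32) = 8x16
Op 4 fold_right: fold axis v@24; visible region now rows[8,16) x cols[24,32) = 8x8
Op 5 cut(7, 7): punch at orig (15,31); cuts so far [(15, 31)]; region rows[8,16) x cols[24,32) = 8x8
Op 6 cut(0, 5): punch at orig (8,29); cuts so far [(8, 29), (15, 31)]; region rows[8,16) x cols[24,32) = 8x8
Op 7 cut(6, 5): punch at orig (14,29); cuts so far [(8, 29), (14, 29), (15, 31)]; region rows[8,16) x cols[24,32) = 8x8
Unfold 1 (reflect across v@24): 6 holes -> [(8, 18), (8, 29), (14, 18), (14, 29), (15, 16), (15, 31)]
Unfold 2 (reflect across h@8): 12 holes -> [(0, 16), (0, 31), (1, 18), (1, 29), (7, 18), (7, 29), (8, 18), (8, 29), (14, 18), (14, 29), (15, 16), (15, 31)]
Unfold 3 (reflect across h@16): 24 holes -> [(0, 16), (0, 31), (1, 18), (1, 29), (7, 18), (7, 29), (8, 18), (8, 29), (14, 18), (14, 29), (15, 16), (15, 31), (16, 16), (16, 31), (17, 18), (17, 29), (23, 18), (23, 29), (24, 18), (24, 29), (30, 18), (30, 29), (31, 16), (31, 31)]
Unfold 4 (reflect across v@16): 48 holes -> [(0, 0), (0, 15), (0, 16), (0, 31), (1, 2), (1, 13), (1, 18), (1, 29), (7, 2), (7, 13), (7, 18), (7, 29), (8, 2), (8, 13), (8, 18), (8, 29), (14, 2), (14, 13), (14, 18), (14, 29), (15, 0), (15, 15), (15, 16), (15, 31), (16, 0), (16, 15), (16, 16), (16, 31), (17, 2), (17, 13), (17, 18), (17, 29), (23, 2), (23, 13), (23, 18), (23, 29), (24, 2), (24, 13), (24, 18), (24, 29), (30, 2), (30, 13), (30, 18), (30, 29), (31, 0), (31, 15), (31, 16), (31, 31)]
Holes: [(0, 0), (0, 15), (0, 16), (0, 31), (1, 2), (1, 13), (1, 18), (1, 29), (7, 2), (7, 13), (7, 18), (7, 29), (8, 2), (8, 13), (8, 18), (8, 29), (14, 2), (14, 13), (14, 18), (14, 29), (15, 0), (15, 15), (15, 16), (15, 31), (16, 0), (16, 15), (16, 16), (16, 31), (17, 2), (17, 13), (17, 18), (17, 29), (23, 2), (23, 13), (23, 18), (23, 29), (24, 2), (24, 13), (24, 18), (24, 29), (30, 2), (30, 13), (30, 18), (30, 29), (31, 0), (31, 15), (31, 16), (31, 31)]

Answer: yes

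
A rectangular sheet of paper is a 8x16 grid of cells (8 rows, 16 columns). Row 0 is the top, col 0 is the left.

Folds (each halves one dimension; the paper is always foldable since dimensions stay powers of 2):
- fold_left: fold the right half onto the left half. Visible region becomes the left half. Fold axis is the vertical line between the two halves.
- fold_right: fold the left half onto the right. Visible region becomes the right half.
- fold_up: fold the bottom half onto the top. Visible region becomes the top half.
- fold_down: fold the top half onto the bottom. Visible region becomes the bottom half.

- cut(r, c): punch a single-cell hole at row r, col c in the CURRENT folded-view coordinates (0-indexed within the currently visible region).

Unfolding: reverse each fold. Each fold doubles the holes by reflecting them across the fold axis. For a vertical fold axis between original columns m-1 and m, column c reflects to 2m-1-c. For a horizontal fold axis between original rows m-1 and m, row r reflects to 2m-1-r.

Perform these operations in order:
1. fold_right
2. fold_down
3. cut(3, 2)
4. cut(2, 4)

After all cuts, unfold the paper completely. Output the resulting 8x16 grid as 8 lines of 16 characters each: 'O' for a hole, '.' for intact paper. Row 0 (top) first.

Op 1 fold_right: fold axis v@8; visible region now rows[0,8) x cols[8,16) = 8x8
Op 2 fold_down: fold axis h@4; visible region now rows[4,8) x cols[8,16) = 4x8
Op 3 cut(3, 2): punch at orig (7,10); cuts so far [(7, 10)]; region rows[4,8) x cols[8,16) = 4x8
Op 4 cut(2, 4): punch at orig (6,12); cuts so far [(6, 12), (7, 10)]; region rows[4,8) x cols[8,16) = 4x8
Unfold 1 (reflect across h@4): 4 holes -> [(0, 10), (1, 12), (6, 12), (7, 10)]
Unfold 2 (reflect across v@8): 8 holes -> [(0, 5), (0, 10), (1, 3), (1, 12), (6, 3), (6, 12), (7, 5), (7, 10)]

Answer: .....O....O.....
...O........O...
................
................
................
................
...O........O...
.....O....O.....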